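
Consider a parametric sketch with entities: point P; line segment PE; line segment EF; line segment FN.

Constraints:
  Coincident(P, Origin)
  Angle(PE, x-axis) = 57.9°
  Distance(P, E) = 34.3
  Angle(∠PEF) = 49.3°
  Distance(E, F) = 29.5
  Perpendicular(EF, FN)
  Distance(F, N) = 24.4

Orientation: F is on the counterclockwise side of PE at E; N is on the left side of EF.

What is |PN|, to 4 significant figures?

7.311

∠PEF = 49.3°, so EF runs at 57.9° + (180° − 49.3°) = 188.6° from the x-axis; with |EF| = 29.5, F = E + 29.5·(cos 188.6°, sin 188.6°) = (-10.94, 24.64). EF ⟂ FN; with |FN| = 24.4 on the left of EF, N = F + 24.4·(0.1495, -0.9888) = (-7.293, 0.5193). Then |PN| = |N − P| = 7.311.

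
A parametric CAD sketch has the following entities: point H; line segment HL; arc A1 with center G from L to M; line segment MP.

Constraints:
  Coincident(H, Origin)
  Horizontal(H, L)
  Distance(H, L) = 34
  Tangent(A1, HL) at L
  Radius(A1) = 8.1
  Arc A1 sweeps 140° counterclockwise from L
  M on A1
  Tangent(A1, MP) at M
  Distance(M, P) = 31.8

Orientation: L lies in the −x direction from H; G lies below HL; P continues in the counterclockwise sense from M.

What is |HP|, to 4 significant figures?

37.78

On A1, L sits at bearing 90° from G; a 140° counterclockwise sweep puts M at bearing 230°, so M = G + 8.1·(cos 230°, sin 230°) = (-39.21, -14.30). A1 meets MP tangentially, so GM is at right angles to MP, so MP runs along (−sin 230°, cos 230°); with |MP| = 31.8, P = (-14.85, -34.75). Then |HP| = |P − H| = 37.78.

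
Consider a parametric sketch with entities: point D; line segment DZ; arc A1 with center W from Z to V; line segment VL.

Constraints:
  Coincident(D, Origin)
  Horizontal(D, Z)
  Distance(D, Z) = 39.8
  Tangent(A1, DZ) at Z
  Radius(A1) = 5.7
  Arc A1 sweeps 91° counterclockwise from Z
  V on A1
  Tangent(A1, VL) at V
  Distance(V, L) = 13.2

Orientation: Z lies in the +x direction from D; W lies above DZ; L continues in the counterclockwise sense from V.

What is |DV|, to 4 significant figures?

45.87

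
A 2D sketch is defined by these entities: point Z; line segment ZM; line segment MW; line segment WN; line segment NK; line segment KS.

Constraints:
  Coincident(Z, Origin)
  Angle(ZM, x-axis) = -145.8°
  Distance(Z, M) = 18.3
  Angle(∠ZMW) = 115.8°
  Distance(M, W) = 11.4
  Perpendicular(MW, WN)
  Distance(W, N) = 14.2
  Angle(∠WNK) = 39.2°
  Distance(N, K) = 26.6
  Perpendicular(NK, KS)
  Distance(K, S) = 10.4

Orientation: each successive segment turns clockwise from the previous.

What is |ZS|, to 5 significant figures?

31.315

Z is at the origin; ZM runs at -145.8° with length 18.3, so M = (-15.136, -10.286). ∠ZMW = 115.8° gives MW at 150.00° from the x-axis; with |MW| = 11.4, W = (-25.008, -4.5861). MW is perpendicular to WN, so WN runs at 60.000°; with |WN| = 14.2, N = (-17.908, 7.7114). ∠WNK = 39.2° gives NK at -80.800° from the x-axis; with |NK| = 26.6, K = (-13.655, -18.546). NK ⟂ KS, so KS runs at -170.80°; with |KS| = 10.4, S = (-23.922, -20.209). Then |ZS| = |S − Z| = 31.315.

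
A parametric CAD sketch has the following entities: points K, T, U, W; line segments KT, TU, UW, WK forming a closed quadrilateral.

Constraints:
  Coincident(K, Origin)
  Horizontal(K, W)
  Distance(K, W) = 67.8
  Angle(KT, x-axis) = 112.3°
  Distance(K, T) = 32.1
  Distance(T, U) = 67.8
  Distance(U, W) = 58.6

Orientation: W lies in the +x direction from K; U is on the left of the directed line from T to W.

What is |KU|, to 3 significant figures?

75.3

Checks: |TU| = 67.80 ✓; |UW| = 58.60 ✓.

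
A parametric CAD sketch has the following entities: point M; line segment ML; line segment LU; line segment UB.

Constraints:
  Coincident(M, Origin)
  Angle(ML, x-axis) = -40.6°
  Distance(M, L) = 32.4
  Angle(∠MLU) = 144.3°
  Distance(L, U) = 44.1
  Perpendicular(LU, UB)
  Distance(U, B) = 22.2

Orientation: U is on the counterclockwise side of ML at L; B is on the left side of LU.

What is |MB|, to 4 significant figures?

70.49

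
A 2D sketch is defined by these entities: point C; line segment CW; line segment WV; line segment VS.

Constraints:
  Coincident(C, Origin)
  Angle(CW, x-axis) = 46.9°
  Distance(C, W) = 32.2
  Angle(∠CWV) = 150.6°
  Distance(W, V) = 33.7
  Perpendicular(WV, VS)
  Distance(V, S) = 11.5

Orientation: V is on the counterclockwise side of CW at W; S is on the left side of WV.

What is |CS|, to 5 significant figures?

61.903

∠CWV = 150.6°, so WV runs at 46.9° + (180° − 150.6°) = 76.300° from the x-axis; with |WV| = 33.7, V = W + 33.7·(cos 76.300°, sin 76.300°) = (29.983, 56.252). The perpendicularity gives VS at right angles to WV; with |VS| = 11.5 on the left of WV, S = V + 11.5·(-0.97155, 0.23684) = (18.810, 58.976). Then |CS| = |S − C| = 61.903.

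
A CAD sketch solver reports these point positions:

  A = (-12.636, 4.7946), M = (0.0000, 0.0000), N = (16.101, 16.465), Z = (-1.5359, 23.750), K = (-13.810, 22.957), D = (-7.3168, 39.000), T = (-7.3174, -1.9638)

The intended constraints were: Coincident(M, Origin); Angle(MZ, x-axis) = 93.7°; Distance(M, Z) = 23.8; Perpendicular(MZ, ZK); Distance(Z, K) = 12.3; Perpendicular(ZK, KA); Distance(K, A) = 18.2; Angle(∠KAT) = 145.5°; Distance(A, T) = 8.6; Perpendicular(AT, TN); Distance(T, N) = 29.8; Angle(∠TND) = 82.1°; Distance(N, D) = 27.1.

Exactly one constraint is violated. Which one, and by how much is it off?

Distance(N, D) = 27.1 — off by 5.40.

M = (0.00, 0.00) ✓; MZ at 93.70° ✓; |MZ| = 23.80 ✓; ∠(MZ, ZK) = 90.00° ✓; |ZK| = 12.30 ✓; ∠(ZK, KA) = 90.00° ✓; |KA| = 18.20 ✓; ∠KAT = 145.5° ✓; |AT| = 8.600 ✓; ∠(AT, TN) = 90.00° ✓; |TN| = 29.80 ✓; ∠TND = 82.10° ✓; |ND| = 32.50 ✗.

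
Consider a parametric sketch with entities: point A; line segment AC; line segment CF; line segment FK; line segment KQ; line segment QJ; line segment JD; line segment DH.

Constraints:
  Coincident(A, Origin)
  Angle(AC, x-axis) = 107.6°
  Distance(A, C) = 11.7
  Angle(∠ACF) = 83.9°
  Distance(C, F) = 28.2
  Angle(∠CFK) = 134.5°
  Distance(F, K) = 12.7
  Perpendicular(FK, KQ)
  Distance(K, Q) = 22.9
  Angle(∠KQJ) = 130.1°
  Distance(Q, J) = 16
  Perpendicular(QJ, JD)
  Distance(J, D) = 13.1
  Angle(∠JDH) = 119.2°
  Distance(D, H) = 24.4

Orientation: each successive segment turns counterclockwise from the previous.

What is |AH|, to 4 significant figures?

29.27

The perpendicularity gives JD at right angles to QJ, so JD runs at 119.1°; with |JD| = 13.1, D = (-4.852, -0.9590). ∠JDH = 119.2° gives DH at 179.9° from the x-axis; with |DH| = 24.4, H = (-29.25, -0.9165). Then |AH| = |H − A| = 29.27.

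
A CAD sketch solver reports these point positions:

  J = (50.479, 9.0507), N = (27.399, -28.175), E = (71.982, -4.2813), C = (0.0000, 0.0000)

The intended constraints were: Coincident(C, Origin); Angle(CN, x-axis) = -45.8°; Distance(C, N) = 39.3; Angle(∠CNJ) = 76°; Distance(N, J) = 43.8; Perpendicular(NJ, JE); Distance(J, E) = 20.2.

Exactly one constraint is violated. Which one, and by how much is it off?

Distance(J, E) = 20.2 — off by 5.10.

C = (0.00, 0.00) ✓; CN at -45.80° ✓; |CN| = 39.30 ✓; ∠CNJ = 76.00° ✓; |NJ| = 43.80 ✓; ∠(NJ, JE) = 90.00° ✓; |JE| = 25.30 ✗.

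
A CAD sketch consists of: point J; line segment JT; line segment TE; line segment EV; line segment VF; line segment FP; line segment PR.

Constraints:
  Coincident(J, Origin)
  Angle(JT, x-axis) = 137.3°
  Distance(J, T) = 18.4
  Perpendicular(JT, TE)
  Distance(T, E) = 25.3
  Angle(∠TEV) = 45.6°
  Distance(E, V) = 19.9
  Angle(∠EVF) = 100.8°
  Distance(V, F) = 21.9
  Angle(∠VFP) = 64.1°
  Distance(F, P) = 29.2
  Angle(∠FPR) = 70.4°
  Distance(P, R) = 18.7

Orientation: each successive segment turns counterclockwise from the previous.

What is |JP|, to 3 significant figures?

36.1

J is at the origin; JT runs at 137.3° with length 18.4, so T = (-13.5, 12.5). The perpendicularity gives TE at right angles to JT, so TE runs at -133°; with |TE| = 25.3, E = (-30.7, -6.12). ∠TEV = 45.6° gives EV at 1.70° from the x-axis; with |EV| = 19.9, V = (-10.8, -5.52). ∠EVF = 100.8° gives VF at 80.9° from the x-axis; with |VF| = 21.9, F = (-7.32, 16.1). ∠VFP = 64.1° gives FP at -163° from the x-axis; with |FP| = 29.2, P = (-35.3, 7.66). Then |JP| = |P − J| = 36.1.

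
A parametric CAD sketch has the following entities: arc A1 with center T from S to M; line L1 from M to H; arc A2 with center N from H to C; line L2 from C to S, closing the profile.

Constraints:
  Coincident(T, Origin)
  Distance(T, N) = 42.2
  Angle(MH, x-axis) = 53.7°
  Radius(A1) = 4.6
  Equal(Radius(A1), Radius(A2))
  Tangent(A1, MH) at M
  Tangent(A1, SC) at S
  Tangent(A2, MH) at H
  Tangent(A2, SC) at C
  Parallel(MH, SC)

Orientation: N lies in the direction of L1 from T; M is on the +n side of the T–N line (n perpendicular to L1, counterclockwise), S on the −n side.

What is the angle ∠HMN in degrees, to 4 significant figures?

6.221°

The slot axis is L1's direction at 53.7°, so u = (cos 53.7°, sin 53.7°) = (0.5920, 0.8059) and n = (−sin 53.7°, cos 53.7°) = (-0.8059, 0.5920). T is at the origin and N lies 42.2 along u from T, so N = 42.2·u = (24.98, 34.01). Tangency of A1 to both parallel lines with radius 4.6 puts M and S at T ± 4.6·n: M = (-3.707, 2.723), S = (3.707, -2.723). Equal radii place H and C the same way about N: H = N + 4.6·n = (21.28, 36.73), C = N − 4.6·n = (28.69, 31.29). Then cos ∠HMN = MH·MN / (|MH||MN|), giving 6.221°.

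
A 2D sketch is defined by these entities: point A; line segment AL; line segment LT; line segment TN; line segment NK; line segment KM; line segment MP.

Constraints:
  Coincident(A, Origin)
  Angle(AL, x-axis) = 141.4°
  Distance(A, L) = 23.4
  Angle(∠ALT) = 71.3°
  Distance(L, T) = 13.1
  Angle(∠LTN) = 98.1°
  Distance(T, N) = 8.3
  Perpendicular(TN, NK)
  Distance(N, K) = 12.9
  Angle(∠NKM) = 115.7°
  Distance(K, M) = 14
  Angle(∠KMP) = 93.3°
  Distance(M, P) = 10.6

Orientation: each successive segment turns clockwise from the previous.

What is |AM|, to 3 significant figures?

27.5

A is at the origin; AL runs at 141.4° with length 23.4, so L = (-18.3, 14.6). ∠ALT = 71.3° gives LT at 32.7° from the x-axis; with |LT| = 13.1, T = (-7.26, 21.7). ∠LTN = 98.1° gives TN at -49.2° from the x-axis; with |TN| = 8.3, N = (-1.84, 15.4). The perpendicularity gives NK at right angles to TN, so NK runs at -139°; with |NK| = 12.9, K = (-11.6, 6.96). ∠NKM = 115.7° gives KM at 156° from the x-axis; with |KM| = 14.0, M = (-24.4, 12.5). Then |AM| = |M − A| = 27.5.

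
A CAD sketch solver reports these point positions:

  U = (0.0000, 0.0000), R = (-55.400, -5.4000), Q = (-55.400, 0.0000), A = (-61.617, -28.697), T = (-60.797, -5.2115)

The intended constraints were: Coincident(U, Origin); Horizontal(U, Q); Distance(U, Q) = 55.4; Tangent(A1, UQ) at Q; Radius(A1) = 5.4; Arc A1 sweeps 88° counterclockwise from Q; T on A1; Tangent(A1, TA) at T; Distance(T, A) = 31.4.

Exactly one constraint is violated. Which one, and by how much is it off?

Distance(T, A) = 31.4 — off by 7.90.

U = (0.00, 0.00) ✓; U.y = 0.00, Q.y = 0.00 ✓; |UQ| = 55.40 ✓; ∠(RQ, QU) = 90.00° ✓; |RQ| = 5.400 ✓; bearing(R→T) − bearing(R→Q) = 88.00° ✓; |RT| = 5.400 ✓; ∠(RT, TA) = 90.00° ✓; |TA| = 23.50 ✗.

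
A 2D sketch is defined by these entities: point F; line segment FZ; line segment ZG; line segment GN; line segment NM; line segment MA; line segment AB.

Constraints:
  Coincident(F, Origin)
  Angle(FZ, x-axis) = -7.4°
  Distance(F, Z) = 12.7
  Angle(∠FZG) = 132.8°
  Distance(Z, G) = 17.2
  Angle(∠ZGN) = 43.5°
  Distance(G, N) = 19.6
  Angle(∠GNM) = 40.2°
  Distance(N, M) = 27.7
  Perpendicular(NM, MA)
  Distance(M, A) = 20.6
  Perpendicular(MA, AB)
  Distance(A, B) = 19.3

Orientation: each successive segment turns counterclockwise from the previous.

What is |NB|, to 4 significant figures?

22.25

F is at the origin; FZ runs at -7.4° with length 12.7, so Z = (12.59, -1.636). ∠FZG = 132.8° gives ZG at 39.80° from the x-axis; with |ZG| = 17.2, G = (25.81, 9.374). ∠ZGN = 43.5° gives GN at 176.3° from the x-axis; with |GN| = 19.6, N = (6.250, 10.64). ∠GNM = 40.2° gives NM at -43.90° from the x-axis; with |NM| = 27.7, M = (26.21, -8.568). The perpendicularity gives MA at right angles to NM, so MA runs at 46.10°; with |MA| = 20.6, A = (40.49, 6.275). MA is perpendicular to AB, so AB runs at 136.1°; with |AB| = 19.3, B = (26.59, 19.66). Then |NB| = |B − N| = 22.25.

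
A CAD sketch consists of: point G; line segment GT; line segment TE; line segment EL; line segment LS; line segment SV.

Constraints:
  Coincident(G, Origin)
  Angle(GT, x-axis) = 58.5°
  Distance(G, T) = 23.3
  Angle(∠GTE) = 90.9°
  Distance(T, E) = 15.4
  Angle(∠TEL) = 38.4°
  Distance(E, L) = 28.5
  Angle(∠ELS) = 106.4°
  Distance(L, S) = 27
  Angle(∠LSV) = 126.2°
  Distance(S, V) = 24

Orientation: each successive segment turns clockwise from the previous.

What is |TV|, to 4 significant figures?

36.65

G is at the origin; GT runs at 58.5° with length 23.3, so T = (12.17, 19.87). ∠GTE = 90.9° gives TE at -30.60° from the x-axis; with |TE| = 15.4, E = (25.43, 12.03). ∠TEL = 38.4° gives EL at -172.2° from the x-axis; with |EL| = 28.5, L = (-2.807, 8.159). ∠ELS = 106.4° gives LS at 114.2° from the x-axis; with |LS| = 27.0, S = (-13.87, 32.79). ∠LSV = 126.2° gives SV at 60.40° from the x-axis; with |SV| = 24.0, V = (-2.020, 53.65). Then |TV| = |V − T| = 36.65.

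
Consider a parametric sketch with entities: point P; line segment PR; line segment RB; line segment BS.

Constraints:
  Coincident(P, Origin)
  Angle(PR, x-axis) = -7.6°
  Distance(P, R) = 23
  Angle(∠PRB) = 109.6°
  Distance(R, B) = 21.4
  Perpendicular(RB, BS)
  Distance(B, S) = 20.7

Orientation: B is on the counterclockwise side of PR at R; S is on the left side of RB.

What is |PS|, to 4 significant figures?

29.13

∠PRB = 109.6°, so RB runs at -7.6° + (180° − 109.6°) = 62.80° from the x-axis; with |RB| = 21.4, B = R + 21.4·(cos 62.80°, sin 62.80°) = (32.58, 15.99). RB ⟂ BS; with |BS| = 20.7 on the left of RB, S = B + 20.7·(-0.8894, 0.4571) = (14.17, 25.45). Then |PS| = |S − P| = 29.13.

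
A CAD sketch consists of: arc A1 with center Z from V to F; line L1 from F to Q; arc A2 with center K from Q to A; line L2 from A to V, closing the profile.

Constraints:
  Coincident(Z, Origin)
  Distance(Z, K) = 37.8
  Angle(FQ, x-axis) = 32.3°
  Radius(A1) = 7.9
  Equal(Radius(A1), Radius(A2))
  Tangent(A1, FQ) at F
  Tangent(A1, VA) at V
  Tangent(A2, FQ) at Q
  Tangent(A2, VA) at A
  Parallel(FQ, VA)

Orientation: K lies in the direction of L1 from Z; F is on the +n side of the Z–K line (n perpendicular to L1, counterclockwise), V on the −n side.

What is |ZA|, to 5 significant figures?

38.617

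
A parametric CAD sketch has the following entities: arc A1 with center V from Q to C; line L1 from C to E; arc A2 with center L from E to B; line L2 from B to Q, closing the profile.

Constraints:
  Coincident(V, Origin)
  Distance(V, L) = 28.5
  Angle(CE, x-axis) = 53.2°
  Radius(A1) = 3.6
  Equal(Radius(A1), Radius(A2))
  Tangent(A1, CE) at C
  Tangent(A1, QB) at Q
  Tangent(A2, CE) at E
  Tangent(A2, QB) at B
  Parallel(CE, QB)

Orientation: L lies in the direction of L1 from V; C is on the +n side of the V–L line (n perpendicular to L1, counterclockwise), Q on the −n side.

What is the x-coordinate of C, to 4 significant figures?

-2.883

The slot axis is L1's direction at 53.2°, so u = (cos 53.2°, sin 53.2°) = (0.5990, 0.8007) and n = (−sin 53.2°, cos 53.2°) = (-0.8007, 0.5990). V is at the origin and L lies 28.5 along u from V, so L = 28.5·u = (17.07, 22.82). Tangency of A1 to both parallel lines with radius 3.6 puts C and Q at V ± 3.6·n: C = (-2.883, 2.156), Q = (2.883, -2.156). So C.x = -2.883.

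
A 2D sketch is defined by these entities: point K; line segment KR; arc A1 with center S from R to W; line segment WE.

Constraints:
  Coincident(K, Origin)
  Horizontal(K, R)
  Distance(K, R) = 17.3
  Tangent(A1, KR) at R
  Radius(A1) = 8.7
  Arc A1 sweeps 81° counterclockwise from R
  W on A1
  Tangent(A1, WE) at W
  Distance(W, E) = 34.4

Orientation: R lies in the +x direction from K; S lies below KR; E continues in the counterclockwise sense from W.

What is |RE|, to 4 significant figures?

43.61

K is at the origin; K and R share the same y with |KR| = 17.3 and R on the +x side, so R = (17.30, 0.000). Since A1 is tangent to KR there, SR ⟂ KR, so S = R + (0, -8.7) = (17.30, -8.700). On A1, R sits at bearing 90° from S; an 81° counterclockwise sweep puts W at bearing 171°, so W = S + 8.7·(cos 171°, sin 171°) = (8.707, -7.339). The tangent condition forces SW to be normal to WE, so WE runs along (−sin 171°, cos 171°); with |WE| = 34.4, E = (3.326, -41.32). Then |RE| = |E − R| = 43.61.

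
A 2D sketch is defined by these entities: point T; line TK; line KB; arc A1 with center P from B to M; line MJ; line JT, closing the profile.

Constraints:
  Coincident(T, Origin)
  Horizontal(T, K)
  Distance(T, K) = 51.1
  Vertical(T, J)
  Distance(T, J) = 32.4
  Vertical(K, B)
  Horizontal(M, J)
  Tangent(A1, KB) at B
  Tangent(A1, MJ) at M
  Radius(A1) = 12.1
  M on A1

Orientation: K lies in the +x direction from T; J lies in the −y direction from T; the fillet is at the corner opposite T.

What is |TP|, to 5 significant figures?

43.967

TJ is vertical with |TJ| = 32.4 and J on the −y side, so J = (0.0000, -32.400). The virtual corner opposite T is at (51.100, -32.400). Since A1 is tangent to KB there, PB ⟂ KB and tangency of A1 to MJ means the radius PM is perpendicular to MJ, with radius 12.1, so the center P sits 12.1 in from both sides at P = (39.000, -20.300). Then |TP| = |P − T| = 43.967.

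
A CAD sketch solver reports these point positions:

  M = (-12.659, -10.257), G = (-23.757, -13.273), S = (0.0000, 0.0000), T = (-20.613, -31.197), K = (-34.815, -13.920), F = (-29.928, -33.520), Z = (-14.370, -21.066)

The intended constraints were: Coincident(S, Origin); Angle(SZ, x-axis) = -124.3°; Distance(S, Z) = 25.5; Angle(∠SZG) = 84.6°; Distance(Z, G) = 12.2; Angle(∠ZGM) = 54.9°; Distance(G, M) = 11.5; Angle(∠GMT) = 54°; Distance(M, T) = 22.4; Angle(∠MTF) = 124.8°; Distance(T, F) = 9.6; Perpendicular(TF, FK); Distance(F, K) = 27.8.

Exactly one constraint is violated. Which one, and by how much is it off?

Distance(F, K) = 27.8 — off by 7.60.

S = (0.00, 0.00) ✓; SZ at -124.3° ✓; |SZ| = 25.50 ✓; ∠SZG = 84.60° ✓; |ZG| = 12.20 ✓; ∠ZGM = 54.90° ✓; |GM| = 11.50 ✓; ∠GMT = 54.00° ✓; |MT| = 22.40 ✓; ∠MTF = 124.8° ✓; |TF| = 9.600 ✓; ∠(TF, FK) = 90.00° ✓; |FK| = 20.20 ✗.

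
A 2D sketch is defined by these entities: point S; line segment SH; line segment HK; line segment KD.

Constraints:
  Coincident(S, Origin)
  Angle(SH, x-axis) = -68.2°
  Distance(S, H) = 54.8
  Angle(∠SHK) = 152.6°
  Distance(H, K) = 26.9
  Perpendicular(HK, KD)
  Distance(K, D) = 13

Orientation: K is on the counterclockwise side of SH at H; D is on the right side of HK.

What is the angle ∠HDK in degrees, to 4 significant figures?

64.21°

S is at the origin; SH runs at -68.2° with length 54.8, so H = 54.8·(cos -68.2°, sin -68.2°) = (20.35, -50.88). ∠SHK = 152.6°, so HK runs at -68.2° + (180° − 152.6°) = -40.80° from the x-axis; with |HK| = 26.9, K = H + 26.9·(cos -40.80°, sin -40.80°) = (40.71, -68.46). The perpendicularity gives KD at right angles to HK; with |KD| = 13.0 on the right of HK, D = K + 13.0·(-0.6534, -0.7570) = (32.22, -78.30). Then cos ∠HDK = DH·DK / (|DH||DK|), giving 64.21°.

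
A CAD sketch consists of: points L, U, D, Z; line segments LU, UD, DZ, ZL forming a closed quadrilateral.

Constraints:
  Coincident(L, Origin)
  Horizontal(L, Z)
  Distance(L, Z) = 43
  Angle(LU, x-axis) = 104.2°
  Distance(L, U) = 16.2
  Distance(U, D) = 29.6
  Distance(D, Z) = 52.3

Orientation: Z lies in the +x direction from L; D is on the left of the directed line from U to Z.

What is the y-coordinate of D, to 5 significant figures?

41.294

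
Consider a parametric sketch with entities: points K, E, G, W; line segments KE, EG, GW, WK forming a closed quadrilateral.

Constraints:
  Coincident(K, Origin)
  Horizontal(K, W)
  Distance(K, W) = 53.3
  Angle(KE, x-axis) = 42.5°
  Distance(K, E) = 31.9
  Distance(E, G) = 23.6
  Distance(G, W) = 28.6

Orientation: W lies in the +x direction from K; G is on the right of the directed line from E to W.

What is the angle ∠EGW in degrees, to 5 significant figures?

89.000°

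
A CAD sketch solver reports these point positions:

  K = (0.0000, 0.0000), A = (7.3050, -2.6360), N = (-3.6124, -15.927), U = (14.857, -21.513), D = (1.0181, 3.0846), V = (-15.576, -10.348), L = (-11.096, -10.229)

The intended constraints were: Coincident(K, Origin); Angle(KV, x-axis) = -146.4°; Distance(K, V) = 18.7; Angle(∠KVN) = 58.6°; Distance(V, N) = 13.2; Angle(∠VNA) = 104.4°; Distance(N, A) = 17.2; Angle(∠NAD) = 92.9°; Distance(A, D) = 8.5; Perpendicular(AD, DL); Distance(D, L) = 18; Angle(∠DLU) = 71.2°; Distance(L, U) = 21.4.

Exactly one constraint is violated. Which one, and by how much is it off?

Distance(L, U) = 21.4 — off by 6.90.

K = (0.00, 0.00) ✓; KV at -146.4° ✓; |KV| = 18.70 ✓; ∠KVN = 58.60° ✓; |VN| = 13.20 ✓; ∠VNA = 104.4° ✓; |NA| = 17.20 ✓; ∠NAD = 92.90° ✓; |AD| = 8.500 ✓; ∠(AD, DL) = 90.00° ✓; |DL| = 18.00 ✓; ∠DLU = 71.20° ✓; |LU| = 28.30 ✗.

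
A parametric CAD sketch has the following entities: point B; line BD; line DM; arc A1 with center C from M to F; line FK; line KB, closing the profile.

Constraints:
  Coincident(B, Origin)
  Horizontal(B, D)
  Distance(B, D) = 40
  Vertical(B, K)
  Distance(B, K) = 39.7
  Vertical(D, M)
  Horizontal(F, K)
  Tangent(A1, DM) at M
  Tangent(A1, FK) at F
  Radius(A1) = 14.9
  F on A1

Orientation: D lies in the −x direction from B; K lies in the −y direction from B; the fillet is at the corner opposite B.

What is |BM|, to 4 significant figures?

47.06

B is at the origin; B and D share the same y with |BD| = 40.0 and D on the −x side, so D = (-40.00, 0.000). B and K share the same x with |BK| = 39.7 and K on the −y side, so K = (0.000, -39.70). The virtual corner opposite B is at (-40.00, -39.70). A1 meets DM tangentially, so CM is at right angles to DM and since A1 is tangent to FK there, CF ⟂ FK, with radius 14.9, so the center C sits 14.9 in from both sides at C = (-25.10, -24.80). That places the tangent points at M = (-40.00, -24.80) on DM and F = (-25.10, -39.70) on FK. Then |BM| = |M − B| = 47.06.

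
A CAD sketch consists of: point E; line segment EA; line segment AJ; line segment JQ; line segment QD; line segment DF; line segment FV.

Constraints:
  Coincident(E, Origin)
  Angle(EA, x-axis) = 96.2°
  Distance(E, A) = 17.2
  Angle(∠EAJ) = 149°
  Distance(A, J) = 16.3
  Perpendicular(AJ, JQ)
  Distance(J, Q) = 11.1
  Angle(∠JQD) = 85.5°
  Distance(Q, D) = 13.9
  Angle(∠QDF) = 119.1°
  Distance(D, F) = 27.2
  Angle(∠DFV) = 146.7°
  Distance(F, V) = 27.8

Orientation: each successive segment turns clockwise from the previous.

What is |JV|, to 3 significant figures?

47.1

E is at the origin; EA runs at 96.2° with length 17.2, so A = (-1.86, 17.1). ∠EAJ = 149.0° gives AJ at 65.2° from the x-axis; with |AJ| = 16.3, J = (4.98, 31.9). AJ is perpendicular to JQ, so JQ runs at -24.8°; with |JQ| = 11.1, Q = (15.1, 27.2). ∠JQD = 85.5° gives QD at -119° from the x-axis; with |QD| = 13.9, D = (8.25, 15.1). ∠QDF = 119.1° gives DF at 180° from the x-axis; with |DF| = 27.2, F = (-18.9, 15.2). ∠DFV = 146.7° gives FV at 146° from the x-axis; with |FV| = 27.8, V = (-42.1, 30.6). Then |JV| = |V − J| = 47.1.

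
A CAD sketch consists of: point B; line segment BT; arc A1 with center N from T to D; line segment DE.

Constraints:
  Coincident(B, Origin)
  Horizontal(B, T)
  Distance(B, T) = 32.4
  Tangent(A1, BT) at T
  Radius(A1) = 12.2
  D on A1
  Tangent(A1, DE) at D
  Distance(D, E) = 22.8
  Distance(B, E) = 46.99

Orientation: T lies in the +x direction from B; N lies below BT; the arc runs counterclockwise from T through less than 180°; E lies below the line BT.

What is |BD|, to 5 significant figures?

26.308

B is at the origin; BT is horizontal with |BT| = 32.4 and T on the +x side, so T = (32.400, 0.0000). A1 meets BT tangentially, so NT is at right angles to BT, so N = T + (0, -12.2) = (32.400, -12.200). Since ND ⟂ DE (tangency), |NE| = √(12.2² + 22.8²) = 25.859 regardless of where D sits on A1. So E lies on both circle(B, 46.99) and circle(N, 25.859); the below-BT intersection is E = (28.060, -37.692). D is the foot of the tangent from E: D = (20.830, -16.069).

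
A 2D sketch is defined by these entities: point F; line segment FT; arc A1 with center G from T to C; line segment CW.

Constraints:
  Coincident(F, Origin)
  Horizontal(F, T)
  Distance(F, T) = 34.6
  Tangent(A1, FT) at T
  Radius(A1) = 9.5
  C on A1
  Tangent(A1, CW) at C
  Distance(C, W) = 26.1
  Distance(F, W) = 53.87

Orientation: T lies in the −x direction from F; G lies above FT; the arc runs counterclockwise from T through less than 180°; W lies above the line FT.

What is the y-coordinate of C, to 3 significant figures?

14.2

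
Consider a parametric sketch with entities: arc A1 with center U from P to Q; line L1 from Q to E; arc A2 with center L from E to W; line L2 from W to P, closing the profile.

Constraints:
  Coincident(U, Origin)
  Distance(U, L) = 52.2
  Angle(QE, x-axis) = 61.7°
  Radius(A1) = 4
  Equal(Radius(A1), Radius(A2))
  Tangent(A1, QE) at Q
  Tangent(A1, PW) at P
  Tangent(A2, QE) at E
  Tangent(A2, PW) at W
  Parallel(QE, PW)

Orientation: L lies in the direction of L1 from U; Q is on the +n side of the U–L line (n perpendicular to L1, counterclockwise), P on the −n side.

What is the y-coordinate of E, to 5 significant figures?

47.857

The slot axis is L1's direction at 61.7°, so u = (cos 61.7°, sin 61.7°) = (0.47409, 0.88048) and n = (−sin 61.7°, cos 61.7°) = (-0.88048, 0.47409). U is at the origin and L lies 52.2 along u from U, so L = 52.2·u = (24.747, 45.961). Tangency of A1 to both parallel lines with radius 4.0 puts Q and P at U ± 4.0·n: Q = (-3.5219, 1.8964), P = (3.5219, -1.8964). Equal radii place E and W the same way about L: E = L + 4.0·n = (21.225, 47.857), W = L − 4.0·n = (28.269, 44.065). So E.y = 47.857.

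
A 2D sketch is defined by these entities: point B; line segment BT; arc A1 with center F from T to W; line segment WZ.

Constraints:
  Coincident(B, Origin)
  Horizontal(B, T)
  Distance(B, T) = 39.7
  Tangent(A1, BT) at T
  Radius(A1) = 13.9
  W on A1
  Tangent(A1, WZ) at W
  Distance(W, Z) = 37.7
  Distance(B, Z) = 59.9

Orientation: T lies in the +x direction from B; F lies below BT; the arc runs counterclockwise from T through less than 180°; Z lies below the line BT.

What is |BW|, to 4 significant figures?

29.86

B is at the origin; BT is horizontal with |BT| = 39.7 and T on the +x side, so T = (39.70, 0.000). Since A1 is tangent to BT there, FT ⟂ BT, so F = T + (0, -13.9) = (39.70, -13.90). Since FW ⟂ WZ (tangency), |FZ| = √(13.9² + 37.7²) = 40.18 regardless of where W sits on A1. So Z lies on both circle(B, 59.9) and circle(F, 40.18); the below-BT intersection is Z = (28.74, -52.56). W is the foot of the tangent from Z: W = (25.84, -14.97).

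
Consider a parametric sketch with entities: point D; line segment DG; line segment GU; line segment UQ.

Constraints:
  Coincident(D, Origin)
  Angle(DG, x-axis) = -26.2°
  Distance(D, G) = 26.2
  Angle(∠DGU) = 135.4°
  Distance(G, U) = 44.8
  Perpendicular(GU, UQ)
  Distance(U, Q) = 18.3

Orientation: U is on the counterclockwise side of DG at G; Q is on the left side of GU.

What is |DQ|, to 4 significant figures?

63.46

D is at the origin; DG runs at -26.2° with length 26.2, so G = 26.2·(cos -26.2°, sin -26.2°) = (23.51, -11.57). ∠DGU = 135.4°, so GU runs at -26.2° + (180° − 135.4°) = 18.40° from the x-axis; with |GU| = 44.8, U = G + 44.8·(cos 18.40°, sin 18.40°) = (66.02, 2.574). The perpendicularity gives UQ at right angles to GU; with |UQ| = 18.3 on the left of GU, Q = U + 18.3·(-0.3156, 0.9489) = (60.24, 19.94). Then |DQ| = |Q − D| = 63.46.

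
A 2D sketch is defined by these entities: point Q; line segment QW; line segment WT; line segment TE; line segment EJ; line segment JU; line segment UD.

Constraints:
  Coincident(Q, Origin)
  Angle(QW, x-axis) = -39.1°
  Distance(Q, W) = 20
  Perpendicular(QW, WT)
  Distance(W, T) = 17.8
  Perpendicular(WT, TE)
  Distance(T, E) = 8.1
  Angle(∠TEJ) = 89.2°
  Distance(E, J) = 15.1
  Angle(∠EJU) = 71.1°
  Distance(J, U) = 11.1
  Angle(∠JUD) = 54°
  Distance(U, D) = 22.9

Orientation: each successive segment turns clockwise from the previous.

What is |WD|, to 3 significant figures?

25.3

Q is at the origin; QW runs at -39.1° with length 20.0, so W = (15.5, -12.6). QW is perpendicular to WT, so WT runs at -129°; with |WT| = 17.8, T = (4.29, -26.4). WT ⟂ TE, so TE runs at 141°; with |TE| = 8.1, E = (-1.99, -21.3). ∠TEJ = 89.2° gives EJ at 50.1° from the x-axis; with |EJ| = 15.1, J = (7.69, -9.73). ∠EJU = 71.1° gives JU at -58.8° from the x-axis; with |JU| = 11.1, U = (13.4, -19.2). ∠JUD = 54.0° gives UD at 175° from the x-axis; with |UD| = 22.9, D = (-9.37, -17.3). Then |WD| = |D − W| = 25.3.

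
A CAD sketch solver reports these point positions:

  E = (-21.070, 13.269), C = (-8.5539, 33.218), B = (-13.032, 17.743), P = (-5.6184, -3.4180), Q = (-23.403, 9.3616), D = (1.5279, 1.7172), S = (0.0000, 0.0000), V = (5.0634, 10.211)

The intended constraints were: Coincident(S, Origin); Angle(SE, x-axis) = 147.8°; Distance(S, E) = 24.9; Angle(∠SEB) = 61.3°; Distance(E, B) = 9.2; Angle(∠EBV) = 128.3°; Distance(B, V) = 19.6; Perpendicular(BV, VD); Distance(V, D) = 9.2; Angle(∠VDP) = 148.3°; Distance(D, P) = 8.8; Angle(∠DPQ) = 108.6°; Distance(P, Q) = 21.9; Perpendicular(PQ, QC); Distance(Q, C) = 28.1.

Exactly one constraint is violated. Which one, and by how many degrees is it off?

Perpendicular(PQ, QC) — off by 3.80°.

S = (0.00, 0.00) ✓; SE at 147.8° ✓; |SE| = 24.90 ✓; ∠SEB = 61.30° ✓; |EB| = 9.199 ✓; ∠EBV = 128.3° ✓; |BV| = 19.60 ✓; ∠(BV, VD) = 90.00° ✓; |VD| = 9.200 ✓; ∠VDP = 148.3° ✓; |DP| = 8.800 ✓; ∠DPQ = 108.6° ✓; |PQ| = 21.90 ✓; ∠(PQ, QC) = 86.20° ✗; |QC| = 28.10 ✓.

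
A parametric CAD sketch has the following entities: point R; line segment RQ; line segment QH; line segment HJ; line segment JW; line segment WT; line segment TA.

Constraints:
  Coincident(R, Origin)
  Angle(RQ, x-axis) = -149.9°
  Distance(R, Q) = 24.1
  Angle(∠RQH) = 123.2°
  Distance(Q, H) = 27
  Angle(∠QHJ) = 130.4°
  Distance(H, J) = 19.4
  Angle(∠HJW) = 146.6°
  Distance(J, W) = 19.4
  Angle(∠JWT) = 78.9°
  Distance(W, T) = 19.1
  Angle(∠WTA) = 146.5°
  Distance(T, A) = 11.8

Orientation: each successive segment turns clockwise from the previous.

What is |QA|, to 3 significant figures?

28.8

∠JWT = 78.9° gives WT at -30.8° from the x-axis; with |WT| = 19.1, T = (-26.6, 27.4). ∠WTA = 146.5° gives TA at -64.3° from the x-axis; with |TA| = 11.8, A = (-21.5, 16.7). Then |QA| = |A − Q| = 28.8.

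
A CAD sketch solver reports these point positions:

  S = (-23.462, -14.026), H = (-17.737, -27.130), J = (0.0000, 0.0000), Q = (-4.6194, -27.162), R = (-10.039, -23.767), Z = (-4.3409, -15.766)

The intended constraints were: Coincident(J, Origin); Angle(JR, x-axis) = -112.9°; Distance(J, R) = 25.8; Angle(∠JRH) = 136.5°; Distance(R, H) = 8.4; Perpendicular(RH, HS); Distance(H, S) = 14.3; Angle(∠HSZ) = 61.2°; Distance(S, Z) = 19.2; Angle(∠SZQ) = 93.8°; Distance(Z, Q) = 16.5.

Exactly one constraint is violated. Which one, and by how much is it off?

Distance(Z, Q) = 16.5 — off by 5.10.

J = (0.00, 0.00) ✓; JR at -112.9° ✓; |JR| = 25.80 ✓; ∠JRH = 136.5° ✓; |RH| = 8.401 ✓; ∠(RH, HS) = 90.00° ✓; |HS| = 14.30 ✓; ∠HSZ = 61.20° ✓; |SZ| = 19.20 ✓; ∠SZQ = 93.80° ✓; |ZQ| = 11.40 ✗.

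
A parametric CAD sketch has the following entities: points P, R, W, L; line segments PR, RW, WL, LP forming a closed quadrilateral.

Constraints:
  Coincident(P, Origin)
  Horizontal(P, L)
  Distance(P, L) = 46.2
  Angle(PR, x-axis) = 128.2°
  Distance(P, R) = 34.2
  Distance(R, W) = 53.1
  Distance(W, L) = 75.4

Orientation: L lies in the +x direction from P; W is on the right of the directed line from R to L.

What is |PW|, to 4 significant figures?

35.83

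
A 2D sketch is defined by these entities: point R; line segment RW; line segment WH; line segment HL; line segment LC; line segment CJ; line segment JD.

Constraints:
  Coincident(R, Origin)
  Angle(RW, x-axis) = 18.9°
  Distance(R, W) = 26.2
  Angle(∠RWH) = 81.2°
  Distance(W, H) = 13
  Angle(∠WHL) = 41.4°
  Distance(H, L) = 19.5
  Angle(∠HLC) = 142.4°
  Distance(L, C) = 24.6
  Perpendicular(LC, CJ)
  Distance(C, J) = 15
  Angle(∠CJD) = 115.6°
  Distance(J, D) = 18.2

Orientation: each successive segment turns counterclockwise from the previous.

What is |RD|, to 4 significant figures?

38.45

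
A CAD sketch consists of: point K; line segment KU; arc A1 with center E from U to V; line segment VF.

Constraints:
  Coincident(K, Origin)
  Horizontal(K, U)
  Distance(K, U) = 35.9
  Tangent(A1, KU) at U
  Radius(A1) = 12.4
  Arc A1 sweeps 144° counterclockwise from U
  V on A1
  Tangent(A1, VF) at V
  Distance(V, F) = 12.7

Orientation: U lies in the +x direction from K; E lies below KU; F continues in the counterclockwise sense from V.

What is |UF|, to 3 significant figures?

30.0

On A1, U sits at bearing 90° from E; a 144° counterclockwise sweep puts V at bearing 234°, so V = E + 12.4·(cos 234°, sin 234°) = (28.6, -22.4). Tangency of A1 to VF means the radius EV is perpendicular to VF, so VF runs along (−sin 234°, cos 234°); with |VF| = 12.7, F = (38.9, -29.9). Then |UF| = |F − U| = 30.0.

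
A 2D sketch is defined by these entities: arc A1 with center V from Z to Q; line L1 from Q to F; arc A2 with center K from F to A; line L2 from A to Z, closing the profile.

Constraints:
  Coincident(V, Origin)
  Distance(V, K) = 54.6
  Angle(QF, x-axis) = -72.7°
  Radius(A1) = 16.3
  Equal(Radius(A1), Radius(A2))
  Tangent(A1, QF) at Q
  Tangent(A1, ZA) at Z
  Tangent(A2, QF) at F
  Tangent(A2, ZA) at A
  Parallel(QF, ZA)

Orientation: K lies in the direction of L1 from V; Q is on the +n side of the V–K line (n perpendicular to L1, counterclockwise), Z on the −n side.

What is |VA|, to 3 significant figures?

57.0

The slot axis is L1's direction at -72.7°, so u = (cos -72.7°, sin -72.7°) = (0.297, -0.955) and n = (−sin -72.7°, cos -72.7°) = (0.955, 0.297). V is at the origin and K lies 54.6 along u from V, so K = 54.6·u = (16.2, -52.1). Tangency of A1 to both parallel lines with radius 16.3 puts Q and Z at V ± 16.3·n: Q = (15.6, 4.85), Z = (-15.6, -4.85). Equal radii place F and A the same way about K: F = K + 16.3·n = (31.8, -47.3), A = K − 16.3·n = (0.674, -57.0). Then |VA| = |A − V| = 57.0.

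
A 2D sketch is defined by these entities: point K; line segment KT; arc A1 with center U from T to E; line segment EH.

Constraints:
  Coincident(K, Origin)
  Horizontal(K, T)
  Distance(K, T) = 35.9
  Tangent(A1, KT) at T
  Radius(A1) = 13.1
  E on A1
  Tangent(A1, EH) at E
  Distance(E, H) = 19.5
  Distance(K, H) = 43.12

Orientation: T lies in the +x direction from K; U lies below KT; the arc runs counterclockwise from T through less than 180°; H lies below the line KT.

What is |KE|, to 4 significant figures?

27.50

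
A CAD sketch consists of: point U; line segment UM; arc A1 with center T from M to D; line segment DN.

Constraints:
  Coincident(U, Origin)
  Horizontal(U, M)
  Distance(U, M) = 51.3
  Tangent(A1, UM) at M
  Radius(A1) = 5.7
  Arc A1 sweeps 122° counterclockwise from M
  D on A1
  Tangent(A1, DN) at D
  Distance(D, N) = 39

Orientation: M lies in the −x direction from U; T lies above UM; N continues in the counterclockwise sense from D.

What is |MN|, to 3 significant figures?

44.7

U is at the origin; U and M share the same y with |UM| = 51.3 and M on the −x side, so M = (-51.3, 0.00). Since A1 is tangent to UM there, TM ⟂ UM, so T = M + (0, 5.7) = (-51.3, 5.70). On A1, M sits at bearing -90° from T; a 122° counterclockwise sweep puts D at bearing 32°, so D = T + 5.7·(cos 32°, sin 32°) = (-46.5, 8.72). Tangency of A1 to DN means the radius TD is perpendicular to DN, so DN runs along (−sin 32°, cos 32°); with |DN| = 39.0, N = (-67.1, 41.8). Then |MN| = |N − M| = 44.7.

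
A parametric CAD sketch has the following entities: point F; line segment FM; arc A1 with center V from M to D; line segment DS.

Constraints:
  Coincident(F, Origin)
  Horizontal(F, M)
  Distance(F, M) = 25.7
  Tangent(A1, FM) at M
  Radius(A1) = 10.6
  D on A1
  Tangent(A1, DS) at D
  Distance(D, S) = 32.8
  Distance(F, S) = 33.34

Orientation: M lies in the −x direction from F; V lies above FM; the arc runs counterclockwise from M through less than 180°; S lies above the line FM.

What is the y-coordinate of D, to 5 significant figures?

5.1699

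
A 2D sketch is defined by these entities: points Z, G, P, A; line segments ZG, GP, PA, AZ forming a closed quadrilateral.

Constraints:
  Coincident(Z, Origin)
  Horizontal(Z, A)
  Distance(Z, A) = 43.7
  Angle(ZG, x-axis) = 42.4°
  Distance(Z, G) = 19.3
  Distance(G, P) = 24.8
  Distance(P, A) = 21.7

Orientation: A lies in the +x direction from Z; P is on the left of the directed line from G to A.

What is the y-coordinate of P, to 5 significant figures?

20.875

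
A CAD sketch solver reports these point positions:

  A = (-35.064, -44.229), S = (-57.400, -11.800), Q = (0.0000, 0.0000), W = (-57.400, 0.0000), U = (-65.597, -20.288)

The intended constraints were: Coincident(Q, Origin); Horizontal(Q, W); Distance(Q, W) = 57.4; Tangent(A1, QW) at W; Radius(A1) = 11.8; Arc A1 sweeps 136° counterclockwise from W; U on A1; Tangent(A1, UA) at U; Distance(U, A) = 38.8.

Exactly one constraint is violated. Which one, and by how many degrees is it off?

Tangent(A1, UA) at U — off by 5.90°.

Q = (0.00, 0.00) ✓; Q.y = 0.00, W.y = 0.00 ✓; |QW| = 57.40 ✓; ∠(SW, WQ) = 90.00° ✓; |SW| = 11.80 ✓; bearing(S→U) − bearing(S→W) = 136.0° ✓; |SU| = 11.80 ✓; ∠(SU, UA) = 84.10° ✗; |UA| = 38.80 ✓.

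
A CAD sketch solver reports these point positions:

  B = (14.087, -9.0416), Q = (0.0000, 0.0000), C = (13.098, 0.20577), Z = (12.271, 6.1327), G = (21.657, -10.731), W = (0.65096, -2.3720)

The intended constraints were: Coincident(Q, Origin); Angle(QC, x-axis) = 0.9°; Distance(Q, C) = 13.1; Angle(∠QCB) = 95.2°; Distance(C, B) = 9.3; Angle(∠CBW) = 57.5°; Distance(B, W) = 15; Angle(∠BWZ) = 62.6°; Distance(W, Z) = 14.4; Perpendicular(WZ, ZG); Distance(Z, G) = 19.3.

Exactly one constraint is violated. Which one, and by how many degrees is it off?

Perpendicular(WZ, ZG) — off by 7.10°.

Q = (0.00, 0.00) ✓; QC at 0.9000° ✓; |QC| = 13.10 ✓; ∠QCB = 95.20° ✓; |CB| = 9.300 ✓; ∠CBW = 57.50° ✓; |BW| = 15.00 ✓; ∠BWZ = 62.60° ✓; |WZ| = 14.40 ✓; ∠(WZ, ZG) = 97.10° ✗; |ZG| = 19.30 ✓.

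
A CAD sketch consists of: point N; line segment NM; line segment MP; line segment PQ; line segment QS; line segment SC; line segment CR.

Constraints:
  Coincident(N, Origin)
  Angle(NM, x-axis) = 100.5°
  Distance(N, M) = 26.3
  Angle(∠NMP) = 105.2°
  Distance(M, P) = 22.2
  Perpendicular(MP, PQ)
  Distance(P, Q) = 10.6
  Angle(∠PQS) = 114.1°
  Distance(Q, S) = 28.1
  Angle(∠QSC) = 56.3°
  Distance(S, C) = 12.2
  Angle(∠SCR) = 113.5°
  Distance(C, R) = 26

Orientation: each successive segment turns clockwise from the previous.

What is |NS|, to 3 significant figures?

4.77

N is at the origin; NM runs at 100.5° with length 26.3, so M = (-4.79, 25.9). ∠NMP = 105.2° gives MP at 25.7° from the x-axis; with |MP| = 22.2, P = (15.2, 35.5). The perpendicularity gives PQ at right angles to MP, so PQ runs at -64.3°; with |PQ| = 10.6, Q = (19.8, 25.9). ∠PQS = 114.1° gives QS at -130° from the x-axis; with |QS| = 28.1, S = (1.67, 4.47). Then |NS| = |S − N| = 4.77.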